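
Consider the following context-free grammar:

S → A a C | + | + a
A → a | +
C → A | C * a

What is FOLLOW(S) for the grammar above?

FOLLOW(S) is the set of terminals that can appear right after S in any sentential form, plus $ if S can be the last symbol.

We compute FOLLOW(S) using the standard algorithm.
FOLLOW(S) starts with {$}.
FIRST(A) = {+, a}
FIRST(C) = {+, a}
FIRST(S) = {+, a}
FOLLOW(A) = {$, *, a}
FOLLOW(C) = {$, *}
FOLLOW(S) = {$}
Therefore, FOLLOW(S) = {$}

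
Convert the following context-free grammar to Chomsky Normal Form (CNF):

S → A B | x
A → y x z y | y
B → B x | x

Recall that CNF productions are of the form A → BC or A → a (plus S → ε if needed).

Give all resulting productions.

S → x; TY → y; TX → x; TZ → z; A → y; B → x; S → A B; A → TY X0; X0 → TX X1; X1 → TZ TY; B → B TX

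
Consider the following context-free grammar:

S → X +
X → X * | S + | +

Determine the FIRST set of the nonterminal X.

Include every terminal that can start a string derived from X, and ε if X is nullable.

We compute FIRST(X) using the standard algorithm.
FIRST(S) = {+}
FIRST(X) = {+}
Therefore, FIRST(X) = {+}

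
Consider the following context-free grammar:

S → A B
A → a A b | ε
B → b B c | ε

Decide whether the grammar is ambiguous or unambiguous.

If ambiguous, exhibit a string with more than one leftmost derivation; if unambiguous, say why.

Unambiguous - every string in the language has a unique leftmost derivation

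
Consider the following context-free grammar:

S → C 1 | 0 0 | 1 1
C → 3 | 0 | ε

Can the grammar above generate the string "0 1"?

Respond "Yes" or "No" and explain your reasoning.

Yes - a valid derivation exists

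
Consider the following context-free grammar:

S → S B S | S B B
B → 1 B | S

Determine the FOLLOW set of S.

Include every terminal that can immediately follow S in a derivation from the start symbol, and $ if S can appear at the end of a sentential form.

We compute FOLLOW(S) using the standard algorithm.
FOLLOW(S) starts with {$}.
FIRST(B) = {1}
FIRST(S) = {}
FOLLOW(B) = {$, 1}
FOLLOW(S) = {$, 1}
Therefore, FOLLOW(S) = {$, 1}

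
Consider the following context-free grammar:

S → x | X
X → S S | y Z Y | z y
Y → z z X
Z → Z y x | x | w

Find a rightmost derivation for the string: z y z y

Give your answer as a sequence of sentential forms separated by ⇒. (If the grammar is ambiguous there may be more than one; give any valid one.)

S ⇒ X ⇒ S S ⇒ S X ⇒ S z y ⇒ X z y ⇒ z y z y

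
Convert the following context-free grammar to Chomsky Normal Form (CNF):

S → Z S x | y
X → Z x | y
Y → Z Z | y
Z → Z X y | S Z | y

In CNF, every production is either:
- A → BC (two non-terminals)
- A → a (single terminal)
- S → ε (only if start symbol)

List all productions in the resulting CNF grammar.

TX → x; S → y; X → y; Y → y; TY → y; Z → y; S → Z X0; X0 → S TX; X → Z TX; Y → Z Z; Z → Z X1; X1 → X TY; Z → S Z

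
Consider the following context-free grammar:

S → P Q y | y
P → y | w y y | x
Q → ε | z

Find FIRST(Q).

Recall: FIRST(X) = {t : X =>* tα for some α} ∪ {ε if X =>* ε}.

We compute FIRST(Q) using the standard algorithm.
FIRST(P) = {w, x, y}
FIRST(Q) = {z, ε}
FIRST(S) = {w, x, y}
Therefore, FIRST(Q) = {z, ε}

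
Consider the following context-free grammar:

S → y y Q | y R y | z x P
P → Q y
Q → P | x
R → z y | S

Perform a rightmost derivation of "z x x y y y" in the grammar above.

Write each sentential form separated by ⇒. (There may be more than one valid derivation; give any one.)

S ⇒ z x P ⇒ z x Q y ⇒ z x P y ⇒ z x Q y y ⇒ z x P y y ⇒ z x Q y y y ⇒ z x x y y y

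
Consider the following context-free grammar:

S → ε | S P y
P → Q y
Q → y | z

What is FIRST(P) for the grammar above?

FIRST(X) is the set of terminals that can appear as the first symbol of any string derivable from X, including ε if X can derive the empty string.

We compute FIRST(P) using the standard algorithm.
FIRST(P) = {y, z}
FIRST(Q) = {y, z}
FIRST(S) = {y, z, ε}
Therefore, FIRST(P) = {y, z}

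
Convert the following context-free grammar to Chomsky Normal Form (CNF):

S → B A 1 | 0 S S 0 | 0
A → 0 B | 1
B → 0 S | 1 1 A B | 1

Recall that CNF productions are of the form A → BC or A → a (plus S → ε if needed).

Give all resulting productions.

T1 → 1; T0 → 0; S → 0; A → 1; B → 1; S → B X0; X0 → A T1; S → T0 X1; X1 → S X2; X2 → S T0; A → T0 B; B → T0 S; B → T1 X3; X3 → T1 X4; X4 → A B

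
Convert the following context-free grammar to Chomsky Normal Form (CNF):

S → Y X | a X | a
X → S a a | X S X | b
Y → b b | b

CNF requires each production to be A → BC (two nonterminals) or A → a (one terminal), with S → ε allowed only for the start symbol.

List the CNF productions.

TA → a; S → a; X → b; TB → b; Y → b; S → Y X; S → TA X; X → S X0; X0 → TA TA; X → X X1; X1 → S X; Y → TB TB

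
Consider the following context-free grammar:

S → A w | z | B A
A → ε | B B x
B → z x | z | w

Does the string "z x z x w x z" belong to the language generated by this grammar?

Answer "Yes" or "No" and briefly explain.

No - no valid derivation exists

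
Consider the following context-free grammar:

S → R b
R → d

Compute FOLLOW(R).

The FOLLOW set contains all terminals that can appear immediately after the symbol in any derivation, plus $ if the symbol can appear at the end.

We compute FOLLOW(R) using the standard algorithm.
FOLLOW(S) starts with {$}.
FIRST(R) = {d}
FIRST(S) = {d}
FOLLOW(R) = {b}
FOLLOW(S) = {$}
Therefore, FOLLOW(R) = {b}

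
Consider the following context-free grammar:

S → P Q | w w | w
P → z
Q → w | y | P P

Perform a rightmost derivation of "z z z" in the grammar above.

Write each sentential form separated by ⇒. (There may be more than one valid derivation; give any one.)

S ⇒ P Q ⇒ P P P ⇒ P P z ⇒ P z z ⇒ z z z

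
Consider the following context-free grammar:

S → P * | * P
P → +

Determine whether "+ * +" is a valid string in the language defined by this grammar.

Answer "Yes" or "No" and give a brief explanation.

No - no valid derivation exists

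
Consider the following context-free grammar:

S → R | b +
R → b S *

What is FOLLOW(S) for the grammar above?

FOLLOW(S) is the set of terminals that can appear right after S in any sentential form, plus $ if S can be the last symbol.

We compute FOLLOW(S) using the standard algorithm.
FOLLOW(S) starts with {$}.
FIRST(R) = {b}
FIRST(S) = {b}
FOLLOW(R) = {$, *}
FOLLOW(S) = {$, *}
Therefore, FOLLOW(S) = {$, *}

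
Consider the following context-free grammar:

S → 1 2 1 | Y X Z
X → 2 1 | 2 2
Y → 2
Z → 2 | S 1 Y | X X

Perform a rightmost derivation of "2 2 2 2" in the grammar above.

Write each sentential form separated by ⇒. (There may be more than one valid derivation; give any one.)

S ⇒ Y X Z ⇒ Y X 2 ⇒ Y 2 2 2 ⇒ 2 2 2 2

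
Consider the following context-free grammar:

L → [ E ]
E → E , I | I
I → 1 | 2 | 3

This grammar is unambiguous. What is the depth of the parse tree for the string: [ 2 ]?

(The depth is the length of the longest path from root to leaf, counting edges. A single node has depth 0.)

3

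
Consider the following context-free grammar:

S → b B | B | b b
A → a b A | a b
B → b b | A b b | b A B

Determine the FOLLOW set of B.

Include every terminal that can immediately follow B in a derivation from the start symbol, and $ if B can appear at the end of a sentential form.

We compute FOLLOW(B) using the standard algorithm.
FOLLOW(S) starts with {$}.
FIRST(A) = {a}
FIRST(B) = {a, b}
FIRST(S) = {a, b}
FOLLOW(A) = {a, b}
FOLLOW(B) = {$}
FOLLOW(S) = {$}
Therefore, FOLLOW(B) = {$}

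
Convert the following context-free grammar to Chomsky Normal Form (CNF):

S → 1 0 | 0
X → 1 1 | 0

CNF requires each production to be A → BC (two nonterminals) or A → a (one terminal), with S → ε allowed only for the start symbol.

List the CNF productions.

T1 → 1; T0 → 0; S → 0; X → 0; S → T1 T0; X → T1 T1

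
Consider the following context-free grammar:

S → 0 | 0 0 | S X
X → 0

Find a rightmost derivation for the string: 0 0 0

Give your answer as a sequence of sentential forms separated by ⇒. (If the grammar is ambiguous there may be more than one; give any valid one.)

S ⇒ S X ⇒ S 0 ⇒ 0 0 0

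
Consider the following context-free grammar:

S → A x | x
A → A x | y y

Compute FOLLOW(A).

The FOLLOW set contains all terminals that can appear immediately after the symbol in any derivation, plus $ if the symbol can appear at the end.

We compute FOLLOW(A) using the standard algorithm.
FOLLOW(S) starts with {$}.
FIRST(A) = {y}
FIRST(S) = {x, y}
FOLLOW(A) = {x}
FOLLOW(S) = {$}
Therefore, FOLLOW(A) = {x}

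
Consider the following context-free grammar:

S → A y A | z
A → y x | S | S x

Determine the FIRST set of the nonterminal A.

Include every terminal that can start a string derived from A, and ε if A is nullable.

We compute FIRST(A) using the standard algorithm.
FIRST(A) = {y, z}
FIRST(S) = {y, z}
Therefore, FIRST(A) = {y, z}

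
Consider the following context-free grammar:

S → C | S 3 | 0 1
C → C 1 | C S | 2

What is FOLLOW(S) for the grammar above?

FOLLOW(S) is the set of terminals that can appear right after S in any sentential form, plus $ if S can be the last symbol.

We compute FOLLOW(S) using the standard algorithm.
FOLLOW(S) starts with {$}.
FIRST(C) = {2}
FIRST(S) = {0, 2}
FOLLOW(C) = {$, 0, 1, 2, 3}
FOLLOW(S) = {$, 0, 1, 2, 3}
Therefore, FOLLOW(S) = {$, 0, 1, 2, 3}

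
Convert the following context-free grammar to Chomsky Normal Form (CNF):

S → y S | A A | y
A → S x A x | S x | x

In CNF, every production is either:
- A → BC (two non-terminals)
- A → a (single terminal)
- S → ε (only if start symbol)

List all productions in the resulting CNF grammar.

TY → y; S → y; TX → x; A → x; S → TY S; S → A A; A → S X0; X0 → TX X1; X1 → A TX; A → S TX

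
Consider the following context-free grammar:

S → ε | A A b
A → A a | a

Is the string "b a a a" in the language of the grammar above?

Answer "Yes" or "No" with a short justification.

No - no valid derivation exists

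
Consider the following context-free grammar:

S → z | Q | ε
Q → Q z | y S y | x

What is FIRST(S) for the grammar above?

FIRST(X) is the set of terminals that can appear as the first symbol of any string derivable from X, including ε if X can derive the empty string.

We compute FIRST(S) using the standard algorithm.
FIRST(Q) = {x, y}
FIRST(S) = {x, y, z, ε}
Therefore, FIRST(S) = {x, y, z, ε}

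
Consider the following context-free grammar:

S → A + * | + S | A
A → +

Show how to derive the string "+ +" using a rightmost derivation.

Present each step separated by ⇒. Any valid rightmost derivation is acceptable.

S ⇒ + S ⇒ + A ⇒ + +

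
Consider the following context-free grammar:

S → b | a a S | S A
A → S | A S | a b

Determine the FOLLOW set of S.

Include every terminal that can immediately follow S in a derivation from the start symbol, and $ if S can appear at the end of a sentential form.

We compute FOLLOW(S) using the standard algorithm.
FOLLOW(S) starts with {$}.
FIRST(A) = {a, b}
FIRST(S) = {a, b}
FOLLOW(A) = {$, a, b}
FOLLOW(S) = {$, a, b}
Therefore, FOLLOW(S) = {$, a, b}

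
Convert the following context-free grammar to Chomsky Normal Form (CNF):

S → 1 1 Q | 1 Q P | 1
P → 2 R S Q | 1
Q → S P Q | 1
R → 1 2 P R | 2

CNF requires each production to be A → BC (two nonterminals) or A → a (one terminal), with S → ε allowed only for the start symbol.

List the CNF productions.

T1 → 1; S → 1; T2 → 2; P → 1; Q → 1; R → 2; S → T1 X0; X0 → T1 Q; S → T1 X1; X1 → Q P; P → T2 X2; X2 → R X3; X3 → S Q; Q → S X4; X4 → P Q; R → T1 X5; X5 → T2 X6; X6 → P R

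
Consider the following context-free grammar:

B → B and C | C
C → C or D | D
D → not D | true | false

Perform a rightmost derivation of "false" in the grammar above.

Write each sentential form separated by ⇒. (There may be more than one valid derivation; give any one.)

B ⇒ C ⇒ D ⇒ false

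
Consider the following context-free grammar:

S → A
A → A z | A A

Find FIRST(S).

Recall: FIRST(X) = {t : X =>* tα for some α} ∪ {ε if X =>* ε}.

We compute FIRST(S) using the standard algorithm.
FIRST(A) = {}
FIRST(S) = {}
Therefore, FIRST(S) = {}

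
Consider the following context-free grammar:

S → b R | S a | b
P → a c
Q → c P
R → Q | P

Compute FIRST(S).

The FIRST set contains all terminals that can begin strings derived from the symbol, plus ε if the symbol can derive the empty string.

We compute FIRST(S) using the standard algorithm.
FIRST(P) = {a}
FIRST(Q) = {c}
FIRST(R) = {a, c}
FIRST(S) = {b}
Therefore, FIRST(S) = {b}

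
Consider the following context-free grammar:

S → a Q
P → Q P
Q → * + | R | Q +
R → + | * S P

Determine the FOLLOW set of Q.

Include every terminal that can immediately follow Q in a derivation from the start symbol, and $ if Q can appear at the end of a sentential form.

We compute FOLLOW(Q) using the standard algorithm.
FOLLOW(S) starts with {$}.
FIRST(P) = {*, +}
FIRST(Q) = {*, +}
FIRST(R) = {*, +}
FIRST(S) = {a}
FOLLOW(P) = {$, *, +}
FOLLOW(Q) = {$, *, +}
FOLLOW(R) = {$, *, +}
FOLLOW(S) = {$, *, +}
Therefore, FOLLOW(Q) = {$, *, +}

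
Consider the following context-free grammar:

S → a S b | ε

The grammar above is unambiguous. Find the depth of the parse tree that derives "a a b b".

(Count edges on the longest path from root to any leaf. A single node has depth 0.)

3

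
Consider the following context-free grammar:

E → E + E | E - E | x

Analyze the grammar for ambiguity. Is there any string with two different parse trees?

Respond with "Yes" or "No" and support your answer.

Yes - the string 'x + x - x + x + x' has two distinct parse trees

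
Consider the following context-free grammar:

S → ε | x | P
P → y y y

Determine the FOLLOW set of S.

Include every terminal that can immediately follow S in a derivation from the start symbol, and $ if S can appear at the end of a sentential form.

We compute FOLLOW(S) using the standard algorithm.
FOLLOW(S) starts with {$}.
FIRST(P) = {y}
FIRST(S) = {x, y, ε}
FOLLOW(P) = {$}
FOLLOW(S) = {$}
Therefore, FOLLOW(S) = {$}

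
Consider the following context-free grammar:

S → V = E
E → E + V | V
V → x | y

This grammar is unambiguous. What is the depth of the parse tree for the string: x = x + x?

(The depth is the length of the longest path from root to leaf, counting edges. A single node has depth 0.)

4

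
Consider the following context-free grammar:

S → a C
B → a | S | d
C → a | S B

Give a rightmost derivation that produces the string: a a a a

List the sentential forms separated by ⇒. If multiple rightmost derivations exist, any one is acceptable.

S ⇒ a C ⇒ a S B ⇒ a S a ⇒ a a C a ⇒ a a a a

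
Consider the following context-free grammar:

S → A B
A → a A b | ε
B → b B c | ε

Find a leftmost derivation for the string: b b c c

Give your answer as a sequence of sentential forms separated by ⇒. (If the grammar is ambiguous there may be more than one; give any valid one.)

S ⇒ A B ⇒ B ⇒ b B c ⇒ b b B c c ⇒ b b c c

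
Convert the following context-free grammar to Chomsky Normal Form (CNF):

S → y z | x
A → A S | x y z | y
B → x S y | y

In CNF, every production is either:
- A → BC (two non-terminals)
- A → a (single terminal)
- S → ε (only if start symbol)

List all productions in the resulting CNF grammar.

TY → y; TZ → z; S → x; TX → x; A → y; B → y; S → TY TZ; A → A S; A → TX X0; X0 → TY TZ; B → TX X1; X1 → S TY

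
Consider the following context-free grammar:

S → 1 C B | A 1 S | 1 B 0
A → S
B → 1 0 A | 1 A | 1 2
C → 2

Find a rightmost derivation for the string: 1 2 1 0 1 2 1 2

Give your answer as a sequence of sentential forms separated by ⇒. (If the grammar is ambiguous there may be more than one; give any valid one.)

S ⇒ 1 C B ⇒ 1 C 1 0 A ⇒ 1 C 1 0 S ⇒ 1 C 1 0 1 C B ⇒ 1 C 1 0 1 C 1 2 ⇒ 1 C 1 0 1 2 1 2 ⇒ 1 2 1 0 1 2 1 2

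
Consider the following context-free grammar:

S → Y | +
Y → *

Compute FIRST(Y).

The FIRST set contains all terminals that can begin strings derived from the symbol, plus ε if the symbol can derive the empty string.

We compute FIRST(Y) using the standard algorithm.
FIRST(S) = {*, +}
FIRST(Y) = {*}
Therefore, FIRST(Y) = {*}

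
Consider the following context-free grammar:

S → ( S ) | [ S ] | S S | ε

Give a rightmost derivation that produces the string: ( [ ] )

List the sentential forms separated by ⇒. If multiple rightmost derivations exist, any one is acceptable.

S ⇒ ( S ) ⇒ ( [ S ] ) ⇒ ( [ ] )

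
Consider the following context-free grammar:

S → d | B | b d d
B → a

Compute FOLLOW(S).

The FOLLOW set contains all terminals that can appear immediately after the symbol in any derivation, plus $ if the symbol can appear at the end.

We compute FOLLOW(S) using the standard algorithm.
FOLLOW(S) starts with {$}.
FIRST(B) = {a}
FIRST(S) = {a, b, d}
FOLLOW(B) = {$}
FOLLOW(S) = {$}
Therefore, FOLLOW(S) = {$}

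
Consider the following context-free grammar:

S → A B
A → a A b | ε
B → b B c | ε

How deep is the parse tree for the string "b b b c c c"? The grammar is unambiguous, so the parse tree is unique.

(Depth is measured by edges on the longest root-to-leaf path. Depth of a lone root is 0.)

5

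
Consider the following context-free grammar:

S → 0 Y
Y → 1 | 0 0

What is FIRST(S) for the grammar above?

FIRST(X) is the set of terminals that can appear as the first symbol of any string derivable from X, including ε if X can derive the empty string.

We compute FIRST(S) using the standard algorithm.
FIRST(S) = {0}
FIRST(Y) = {0, 1}
Therefore, FIRST(S) = {0}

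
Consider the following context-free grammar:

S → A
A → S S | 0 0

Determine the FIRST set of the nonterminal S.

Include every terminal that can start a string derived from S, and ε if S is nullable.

We compute FIRST(S) using the standard algorithm.
FIRST(A) = {0}
FIRST(S) = {0}
Therefore, FIRST(S) = {0}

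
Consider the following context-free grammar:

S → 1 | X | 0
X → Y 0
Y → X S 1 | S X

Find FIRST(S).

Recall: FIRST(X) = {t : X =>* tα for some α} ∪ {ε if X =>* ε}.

We compute FIRST(S) using the standard algorithm.
FIRST(S) = {0, 1}
FIRST(X) = {0, 1}
FIRST(Y) = {0, 1}
Therefore, FIRST(S) = {0, 1}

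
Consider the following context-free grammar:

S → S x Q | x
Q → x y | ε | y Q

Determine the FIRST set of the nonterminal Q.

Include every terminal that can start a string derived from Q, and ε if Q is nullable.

We compute FIRST(Q) using the standard algorithm.
FIRST(Q) = {x, y, ε}
FIRST(S) = {x}
Therefore, FIRST(Q) = {x, y, ε}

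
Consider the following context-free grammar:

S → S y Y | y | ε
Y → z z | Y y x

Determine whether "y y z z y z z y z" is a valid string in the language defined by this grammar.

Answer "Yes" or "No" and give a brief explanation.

No - no valid derivation exists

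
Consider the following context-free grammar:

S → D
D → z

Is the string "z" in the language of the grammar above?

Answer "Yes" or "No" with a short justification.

Yes - a valid derivation exists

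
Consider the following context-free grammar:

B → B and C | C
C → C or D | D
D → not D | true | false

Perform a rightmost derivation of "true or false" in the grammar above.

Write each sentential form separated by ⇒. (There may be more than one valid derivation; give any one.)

B ⇒ C ⇒ C or D ⇒ C or false ⇒ D or false ⇒ true or false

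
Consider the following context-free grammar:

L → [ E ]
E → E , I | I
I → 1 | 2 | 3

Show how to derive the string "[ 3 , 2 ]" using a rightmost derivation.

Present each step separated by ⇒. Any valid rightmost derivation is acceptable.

L ⇒ [ E ] ⇒ [ E , I ] ⇒ [ E , 2 ] ⇒ [ I , 2 ] ⇒ [ 3 , 2 ]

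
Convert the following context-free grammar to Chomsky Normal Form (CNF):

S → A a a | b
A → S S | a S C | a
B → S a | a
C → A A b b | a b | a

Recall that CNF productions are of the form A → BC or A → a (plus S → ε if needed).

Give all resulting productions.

TA → a; S → b; A → a; B → a; TB → b; C → a; S → A X0; X0 → TA TA; A → S S; A → TA X1; X1 → S C; B → S TA; C → A X2; X2 → A X3; X3 → TB TB; C → TA TB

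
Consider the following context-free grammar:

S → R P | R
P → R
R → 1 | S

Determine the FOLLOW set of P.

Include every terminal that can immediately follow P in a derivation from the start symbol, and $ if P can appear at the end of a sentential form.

We compute FOLLOW(P) using the standard algorithm.
FOLLOW(S) starts with {$}.
FIRST(P) = {1}
FIRST(R) = {1}
FIRST(S) = {1}
FOLLOW(P) = {$, 1}
FOLLOW(R) = {$, 1}
FOLLOW(S) = {$, 1}
Therefore, FOLLOW(P) = {$, 1}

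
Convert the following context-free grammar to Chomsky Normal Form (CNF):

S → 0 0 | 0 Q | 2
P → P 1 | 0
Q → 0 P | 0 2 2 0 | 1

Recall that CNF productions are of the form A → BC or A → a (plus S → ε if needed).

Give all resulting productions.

T0 → 0; S → 2; T1 → 1; P → 0; T2 → 2; Q → 1; S → T0 T0; S → T0 Q; P → P T1; Q → T0 P; Q → T0 X0; X0 → T2 X1; X1 → T2 T0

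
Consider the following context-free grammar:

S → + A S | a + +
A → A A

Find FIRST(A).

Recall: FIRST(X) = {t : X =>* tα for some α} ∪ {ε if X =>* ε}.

We compute FIRST(A) using the standard algorithm.
FIRST(A) = {}
FIRST(S) = {+, a}
Therefore, FIRST(A) = {}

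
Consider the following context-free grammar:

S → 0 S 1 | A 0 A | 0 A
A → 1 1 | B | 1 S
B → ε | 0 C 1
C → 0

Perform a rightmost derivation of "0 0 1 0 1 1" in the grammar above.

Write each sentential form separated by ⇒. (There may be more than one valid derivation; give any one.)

S ⇒ A 0 A ⇒ A 0 1 1 ⇒ B 0 1 1 ⇒ 0 C 1 0 1 1 ⇒ 0 0 1 0 1 1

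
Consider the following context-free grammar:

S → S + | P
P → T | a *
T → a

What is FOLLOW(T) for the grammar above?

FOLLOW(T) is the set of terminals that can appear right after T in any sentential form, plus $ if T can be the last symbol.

We compute FOLLOW(T) using the standard algorithm.
FOLLOW(S) starts with {$}.
FIRST(P) = {a}
FIRST(S) = {a}
FIRST(T) = {a}
FOLLOW(P) = {$, +}
FOLLOW(S) = {$, +}
FOLLOW(T) = {$, +}
Therefore, FOLLOW(T) = {$, +}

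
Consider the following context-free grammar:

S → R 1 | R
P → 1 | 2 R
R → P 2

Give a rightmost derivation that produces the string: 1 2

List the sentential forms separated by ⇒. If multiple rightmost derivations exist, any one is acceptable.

S ⇒ R ⇒ P 2 ⇒ 1 2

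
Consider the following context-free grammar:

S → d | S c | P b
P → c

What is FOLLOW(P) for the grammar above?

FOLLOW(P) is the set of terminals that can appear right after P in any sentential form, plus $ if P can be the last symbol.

We compute FOLLOW(P) using the standard algorithm.
FOLLOW(S) starts with {$}.
FIRST(P) = {c}
FIRST(S) = {c, d}
FOLLOW(P) = {b}
FOLLOW(S) = {$, c}
Therefore, FOLLOW(P) = {b}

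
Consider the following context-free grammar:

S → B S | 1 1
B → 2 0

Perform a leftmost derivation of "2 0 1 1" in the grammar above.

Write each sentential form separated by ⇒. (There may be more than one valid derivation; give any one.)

S ⇒ B S ⇒ 2 0 S ⇒ 2 0 1 1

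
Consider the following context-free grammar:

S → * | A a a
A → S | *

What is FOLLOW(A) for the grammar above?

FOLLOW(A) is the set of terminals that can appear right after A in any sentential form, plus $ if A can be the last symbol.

We compute FOLLOW(A) using the standard algorithm.
FOLLOW(S) starts with {$}.
FIRST(A) = {*}
FIRST(S) = {*}
FOLLOW(A) = {a}
FOLLOW(S) = {$, a}
Therefore, FOLLOW(A) = {a}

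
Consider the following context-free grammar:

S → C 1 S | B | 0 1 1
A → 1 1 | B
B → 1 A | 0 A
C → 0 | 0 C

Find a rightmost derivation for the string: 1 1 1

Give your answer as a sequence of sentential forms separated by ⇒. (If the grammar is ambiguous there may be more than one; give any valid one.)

S ⇒ B ⇒ 1 A ⇒ 1 1 1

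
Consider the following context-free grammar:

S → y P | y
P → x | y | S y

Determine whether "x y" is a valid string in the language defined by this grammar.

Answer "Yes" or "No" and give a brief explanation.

No - no valid derivation exists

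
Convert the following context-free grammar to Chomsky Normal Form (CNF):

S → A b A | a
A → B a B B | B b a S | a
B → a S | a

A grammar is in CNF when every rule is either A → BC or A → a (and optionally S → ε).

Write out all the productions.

TB → b; S → a; TA → a; A → a; B → a; S → A X0; X0 → TB A; A → B X1; X1 → TA X2; X2 → B B; A → B X3; X3 → TB X4; X4 → TA S; B → TA S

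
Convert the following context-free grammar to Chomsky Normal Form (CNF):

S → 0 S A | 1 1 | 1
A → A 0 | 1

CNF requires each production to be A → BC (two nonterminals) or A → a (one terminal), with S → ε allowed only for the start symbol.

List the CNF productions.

T0 → 0; T1 → 1; S → 1; A → 1; S → T0 X0; X0 → S A; S → T1 T1; A → A T0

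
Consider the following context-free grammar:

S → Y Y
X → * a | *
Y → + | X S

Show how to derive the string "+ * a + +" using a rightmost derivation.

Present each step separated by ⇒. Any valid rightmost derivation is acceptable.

S ⇒ Y Y ⇒ Y X S ⇒ Y X Y Y ⇒ Y X Y + ⇒ Y X + + ⇒ Y * a + + ⇒ + * a + +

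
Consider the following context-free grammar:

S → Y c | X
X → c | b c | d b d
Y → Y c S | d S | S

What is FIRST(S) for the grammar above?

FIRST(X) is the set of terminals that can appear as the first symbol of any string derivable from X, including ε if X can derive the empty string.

We compute FIRST(S) using the standard algorithm.
FIRST(S) = {b, c, d}
FIRST(X) = {b, c, d}
FIRST(Y) = {b, c, d}
Therefore, FIRST(S) = {b, c, d}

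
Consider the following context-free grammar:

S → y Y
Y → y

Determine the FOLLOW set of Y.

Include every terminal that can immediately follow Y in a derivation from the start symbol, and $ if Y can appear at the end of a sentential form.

We compute FOLLOW(Y) using the standard algorithm.
FOLLOW(S) starts with {$}.
FIRST(S) = {y}
FIRST(Y) = {y}
FOLLOW(S) = {$}
FOLLOW(Y) = {$}
Therefore, FOLLOW(Y) = {$}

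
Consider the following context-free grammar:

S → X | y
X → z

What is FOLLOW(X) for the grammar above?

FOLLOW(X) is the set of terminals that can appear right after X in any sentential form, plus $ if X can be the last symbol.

We compute FOLLOW(X) using the standard algorithm.
FOLLOW(S) starts with {$}.
FIRST(S) = {y, z}
FIRST(X) = {z}
FOLLOW(S) = {$}
FOLLOW(X) = {$}
Therefore, FOLLOW(X) = {$}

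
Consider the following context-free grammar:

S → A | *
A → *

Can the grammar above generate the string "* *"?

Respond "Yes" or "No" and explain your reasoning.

No - no valid derivation exists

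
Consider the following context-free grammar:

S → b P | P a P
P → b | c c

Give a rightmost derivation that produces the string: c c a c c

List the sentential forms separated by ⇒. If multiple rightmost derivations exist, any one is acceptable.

S ⇒ P a P ⇒ P a c c ⇒ c c a c c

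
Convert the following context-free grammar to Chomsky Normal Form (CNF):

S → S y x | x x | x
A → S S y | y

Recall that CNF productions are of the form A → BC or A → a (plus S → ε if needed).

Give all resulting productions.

TY → y; TX → x; S → x; A → y; S → S X0; X0 → TY TX; S → TX TX; A → S X1; X1 → S TY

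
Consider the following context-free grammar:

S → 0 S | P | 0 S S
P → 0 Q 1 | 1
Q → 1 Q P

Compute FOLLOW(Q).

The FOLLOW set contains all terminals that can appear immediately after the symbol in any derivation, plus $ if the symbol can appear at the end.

We compute FOLLOW(Q) using the standard algorithm.
FOLLOW(S) starts with {$}.
FIRST(P) = {0, 1}
FIRST(Q) = {1}
FIRST(S) = {0, 1}
FOLLOW(P) = {$, 0, 1}
FOLLOW(Q) = {0, 1}
FOLLOW(S) = {$, 0, 1}
Therefore, FOLLOW(Q) = {0, 1}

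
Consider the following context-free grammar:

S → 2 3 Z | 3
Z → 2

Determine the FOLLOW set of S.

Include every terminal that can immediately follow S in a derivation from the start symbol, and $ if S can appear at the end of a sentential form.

We compute FOLLOW(S) using the standard algorithm.
FOLLOW(S) starts with {$}.
FIRST(S) = {2, 3}
FIRST(Z) = {2}
FOLLOW(S) = {$}
FOLLOW(Z) = {$}
Therefore, FOLLOW(S) = {$}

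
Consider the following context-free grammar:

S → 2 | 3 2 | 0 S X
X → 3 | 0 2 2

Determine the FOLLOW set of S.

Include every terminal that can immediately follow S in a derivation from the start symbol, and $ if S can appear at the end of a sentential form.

We compute FOLLOW(S) using the standard algorithm.
FOLLOW(S) starts with {$}.
FIRST(S) = {0, 2, 3}
FIRST(X) = {0, 3}
FOLLOW(S) = {$, 0, 3}
FOLLOW(X) = {$, 0, 3}
Therefore, FOLLOW(S) = {$, 0, 3}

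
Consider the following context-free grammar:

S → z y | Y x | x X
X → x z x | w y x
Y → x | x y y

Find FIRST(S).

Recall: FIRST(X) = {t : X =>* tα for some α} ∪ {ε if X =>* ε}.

We compute FIRST(S) using the standard algorithm.
FIRST(S) = {x, z}
FIRST(X) = {w, x}
FIRST(Y) = {x}
Therefore, FIRST(S) = {x, z}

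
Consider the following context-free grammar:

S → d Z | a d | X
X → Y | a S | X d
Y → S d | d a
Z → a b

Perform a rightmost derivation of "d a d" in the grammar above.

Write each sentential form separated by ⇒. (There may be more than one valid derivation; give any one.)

S ⇒ X ⇒ X d ⇒ Y d ⇒ d a d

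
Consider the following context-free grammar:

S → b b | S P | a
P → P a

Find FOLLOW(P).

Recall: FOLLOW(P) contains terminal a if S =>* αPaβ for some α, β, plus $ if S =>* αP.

We compute FOLLOW(P) using the standard algorithm.
FOLLOW(S) starts with {$}.
FIRST(P) = {}
FIRST(S) = {a, b}
FOLLOW(P) = {$, a}
FOLLOW(S) = {$}
Therefore, FOLLOW(P) = {$, a}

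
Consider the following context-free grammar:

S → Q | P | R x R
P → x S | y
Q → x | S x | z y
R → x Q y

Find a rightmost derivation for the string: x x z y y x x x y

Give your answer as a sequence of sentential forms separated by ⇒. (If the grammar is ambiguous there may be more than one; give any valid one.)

S ⇒ P ⇒ x S ⇒ x R x R ⇒ x R x x Q y ⇒ x R x x x y ⇒ x x Q y x x x y ⇒ x x z y y x x x y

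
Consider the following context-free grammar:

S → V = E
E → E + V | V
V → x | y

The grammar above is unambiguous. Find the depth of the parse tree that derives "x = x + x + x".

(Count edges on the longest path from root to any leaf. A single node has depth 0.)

5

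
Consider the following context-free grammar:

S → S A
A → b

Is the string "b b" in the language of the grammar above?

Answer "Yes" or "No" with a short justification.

No - no valid derivation exists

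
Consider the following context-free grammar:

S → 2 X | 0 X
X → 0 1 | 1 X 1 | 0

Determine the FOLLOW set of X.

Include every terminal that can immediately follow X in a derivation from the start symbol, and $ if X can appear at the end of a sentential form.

We compute FOLLOW(X) using the standard algorithm.
FOLLOW(S) starts with {$}.
FIRST(S) = {0, 2}
FIRST(X) = {0, 1}
FOLLOW(S) = {$}
FOLLOW(X) = {$, 1}
Therefore, FOLLOW(X) = {$, 1}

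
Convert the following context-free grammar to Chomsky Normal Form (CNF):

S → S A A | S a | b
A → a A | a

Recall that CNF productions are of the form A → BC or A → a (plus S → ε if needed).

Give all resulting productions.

TA → a; S → b; A → a; S → S X0; X0 → A A; S → S TA; A → TA A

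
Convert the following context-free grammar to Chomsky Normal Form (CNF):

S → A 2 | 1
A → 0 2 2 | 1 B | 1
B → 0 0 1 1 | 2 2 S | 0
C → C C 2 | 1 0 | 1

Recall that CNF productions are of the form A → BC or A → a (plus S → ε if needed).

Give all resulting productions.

T2 → 2; S → 1; T0 → 0; T1 → 1; A → 1; B → 0; C → 1; S → A T2; A → T0 X0; X0 → T2 T2; A → T1 B; B → T0 X1; X1 → T0 X2; X2 → T1 T1; B → T2 X3; X3 → T2 S; C → C X4; X4 → C T2; C → T1 T0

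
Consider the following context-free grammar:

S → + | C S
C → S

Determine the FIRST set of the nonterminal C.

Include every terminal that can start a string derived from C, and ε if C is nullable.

We compute FIRST(C) using the standard algorithm.
FIRST(C) = {+}
FIRST(S) = {+}
Therefore, FIRST(C) = {+}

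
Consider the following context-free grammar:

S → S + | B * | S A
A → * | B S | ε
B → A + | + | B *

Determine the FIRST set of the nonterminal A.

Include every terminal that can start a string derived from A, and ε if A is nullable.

We compute FIRST(A) using the standard algorithm.
FIRST(A) = {*, +, ε}
FIRST(B) = {*, +}
FIRST(S) = {*, +}
Therefore, FIRST(A) = {*, +, ε}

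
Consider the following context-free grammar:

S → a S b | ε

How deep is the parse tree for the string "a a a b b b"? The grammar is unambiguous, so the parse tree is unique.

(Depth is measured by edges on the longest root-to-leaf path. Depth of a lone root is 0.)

4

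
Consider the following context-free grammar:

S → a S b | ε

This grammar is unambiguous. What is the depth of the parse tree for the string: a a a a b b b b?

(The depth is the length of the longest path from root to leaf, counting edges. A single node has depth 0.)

5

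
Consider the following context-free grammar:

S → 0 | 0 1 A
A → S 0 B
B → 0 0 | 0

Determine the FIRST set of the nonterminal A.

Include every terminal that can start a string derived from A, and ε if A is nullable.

We compute FIRST(A) using the standard algorithm.
FIRST(A) = {0}
FIRST(B) = {0}
FIRST(S) = {0}
Therefore, FIRST(A) = {0}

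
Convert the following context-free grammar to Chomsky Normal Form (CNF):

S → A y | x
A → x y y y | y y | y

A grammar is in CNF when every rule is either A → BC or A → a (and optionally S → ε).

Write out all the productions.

TY → y; S → x; TX → x; A → y; S → A TY; A → TX X0; X0 → TY X1; X1 → TY TY; A → TY TY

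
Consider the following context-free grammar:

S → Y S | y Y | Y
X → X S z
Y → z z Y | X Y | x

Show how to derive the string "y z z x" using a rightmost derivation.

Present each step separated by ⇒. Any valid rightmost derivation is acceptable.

S ⇒ y Y ⇒ y z z Y ⇒ y z z x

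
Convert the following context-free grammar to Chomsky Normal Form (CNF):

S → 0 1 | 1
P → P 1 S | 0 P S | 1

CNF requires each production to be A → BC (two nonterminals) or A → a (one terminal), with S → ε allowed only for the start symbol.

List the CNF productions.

T0 → 0; T1 → 1; S → 1; P → 1; S → T0 T1; P → P X0; X0 → T1 S; P → T0 X1; X1 → P S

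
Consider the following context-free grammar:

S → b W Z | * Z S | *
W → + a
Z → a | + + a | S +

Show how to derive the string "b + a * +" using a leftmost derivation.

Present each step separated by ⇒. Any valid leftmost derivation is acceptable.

S ⇒ b W Z ⇒ b + a Z ⇒ b + a S + ⇒ b + a * +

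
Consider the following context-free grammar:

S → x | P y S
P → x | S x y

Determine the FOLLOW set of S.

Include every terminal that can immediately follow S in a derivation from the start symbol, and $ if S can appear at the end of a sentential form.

We compute FOLLOW(S) using the standard algorithm.
FOLLOW(S) starts with {$}.
FIRST(P) = {x}
FIRST(S) = {x}
FOLLOW(P) = {y}
FOLLOW(S) = {$, x}
Therefore, FOLLOW(S) = {$, x}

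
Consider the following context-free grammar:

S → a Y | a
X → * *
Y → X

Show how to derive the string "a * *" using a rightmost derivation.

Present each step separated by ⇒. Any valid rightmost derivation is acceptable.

S ⇒ a Y ⇒ a X ⇒ a * *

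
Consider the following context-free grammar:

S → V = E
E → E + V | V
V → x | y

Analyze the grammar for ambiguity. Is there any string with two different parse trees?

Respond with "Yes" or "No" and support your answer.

No - the grammar is unambiguous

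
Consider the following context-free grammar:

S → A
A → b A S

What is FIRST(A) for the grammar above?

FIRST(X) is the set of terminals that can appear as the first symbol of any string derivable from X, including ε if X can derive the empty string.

We compute FIRST(A) using the standard algorithm.
FIRST(A) = {b}
FIRST(S) = {b}
Therefore, FIRST(A) = {b}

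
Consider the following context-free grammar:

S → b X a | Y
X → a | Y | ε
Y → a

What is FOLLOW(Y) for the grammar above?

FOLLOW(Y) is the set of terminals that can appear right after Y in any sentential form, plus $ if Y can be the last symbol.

We compute FOLLOW(Y) using the standard algorithm.
FOLLOW(S) starts with {$}.
FIRST(S) = {a, b}
FIRST(X) = {a, ε}
FIRST(Y) = {a}
FOLLOW(S) = {$}
FOLLOW(X) = {a}
FOLLOW(Y) = {$, a}
Therefore, FOLLOW(Y) = {$, a}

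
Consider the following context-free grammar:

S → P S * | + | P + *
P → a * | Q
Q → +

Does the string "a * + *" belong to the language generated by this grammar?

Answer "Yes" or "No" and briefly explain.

Yes - a valid derivation exists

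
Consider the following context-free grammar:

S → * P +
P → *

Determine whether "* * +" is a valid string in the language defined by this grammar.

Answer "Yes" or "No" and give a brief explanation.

Yes - a valid derivation exists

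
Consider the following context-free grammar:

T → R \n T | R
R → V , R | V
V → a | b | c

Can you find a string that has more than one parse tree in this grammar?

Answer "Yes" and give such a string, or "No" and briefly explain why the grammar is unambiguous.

No - the grammar is unambiguous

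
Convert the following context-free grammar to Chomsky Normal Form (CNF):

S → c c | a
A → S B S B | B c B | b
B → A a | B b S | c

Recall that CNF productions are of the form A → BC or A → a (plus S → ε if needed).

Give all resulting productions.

TC → c; S → a; A → b; TA → a; TB → b; B → c; S → TC TC; A → S X0; X0 → B X1; X1 → S B; A → B X2; X2 → TC B; B → A TA; B → B X3; X3 → TB S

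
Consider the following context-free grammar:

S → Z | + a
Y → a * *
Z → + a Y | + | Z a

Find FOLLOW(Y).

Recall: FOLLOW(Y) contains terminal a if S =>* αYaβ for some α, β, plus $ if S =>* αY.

We compute FOLLOW(Y) using the standard algorithm.
FOLLOW(S) starts with {$}.
FIRST(S) = {+}
FIRST(Y) = {a}
FIRST(Z) = {+}
FOLLOW(S) = {$}
FOLLOW(Y) = {$, a}
FOLLOW(Z) = {$, a}
Therefore, FOLLOW(Y) = {$, a}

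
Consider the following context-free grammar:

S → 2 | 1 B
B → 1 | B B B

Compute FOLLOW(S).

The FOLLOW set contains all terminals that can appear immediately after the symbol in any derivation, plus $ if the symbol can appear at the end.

We compute FOLLOW(S) using the standard algorithm.
FOLLOW(S) starts with {$}.
FIRST(B) = {1}
FIRST(S) = {1, 2}
FOLLOW(B) = {$, 1}
FOLLOW(S) = {$}
Therefore, FOLLOW(S) = {$}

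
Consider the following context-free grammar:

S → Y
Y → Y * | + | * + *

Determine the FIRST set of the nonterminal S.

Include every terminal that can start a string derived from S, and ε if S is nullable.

We compute FIRST(S) using the standard algorithm.
FIRST(S) = {*, +}
FIRST(Y) = {*, +}
Therefore, FIRST(S) = {*, +}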